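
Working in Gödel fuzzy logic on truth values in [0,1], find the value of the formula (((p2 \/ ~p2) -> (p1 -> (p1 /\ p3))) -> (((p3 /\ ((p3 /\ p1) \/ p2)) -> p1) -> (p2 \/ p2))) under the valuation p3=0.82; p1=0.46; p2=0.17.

0.17

~p2: Gödel ¬ of 0.17 = 0 (operand ≠ 0)
(p2 \/ ~p2) = max(0.17, 0) = 0.17
(p1 /\ p3) = min(0.46, 0.82) = 0.46
(p1 -> (p1 /\ p3)): 0.46 ≤ 0.46, so result = 1
((p2 \/ ~p2) -> (p1 -> (p1 /\ p3))): 0.17 ≤ 1, so result = 1
(p3 /\ p1) = min(0.82, 0.46) = 0.46
((p3 /\ p1) \/ p2) = max(0.46, 0.17) = 0.46
(p3 /\ ((p3 /\ p1) \/ p2)) = min(0.82, 0.46) = 0.46
((p3 /\ ((p3 /\ p1) \/ p2)) -> p1): 0.46 ≤ 0.46, so result = 1
(p2 \/ p2) = max(0.17, 0.17) = 0.17
(((p3 /\ ((p3 /\ p1) \/ p2)) -> p1) -> (p2 \/ p2)): 1 > 0.17, so result = 0.17
(((p2 \/ ~p2) -> (p1 -> (p1 /\ p3))) -> (((p3 /\ ((p3 /\ p1) \/ p2)) -> p1) -> (p2 \/ p2))): 1 > 0.17, so result = 0.17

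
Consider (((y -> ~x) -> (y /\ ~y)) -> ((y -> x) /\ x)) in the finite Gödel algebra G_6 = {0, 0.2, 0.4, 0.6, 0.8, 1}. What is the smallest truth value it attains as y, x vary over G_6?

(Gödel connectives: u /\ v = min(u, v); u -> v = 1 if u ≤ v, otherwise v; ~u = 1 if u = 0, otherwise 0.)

0.20

The minimum is attained at y = 0.2, x = 0.2:
  ~x: Gödel ¬ of 0.2 = 0 (operand ≠ 0)
  (y -> ~x): 0.2 > 0, so result = 0
  ~y: Gödel ¬ of 0.2 = 0 (operand ≠ 0)
  (y /\ ~y) = min(0.2, 0) = 0
  ((y -> ~x) -> (y /\ ~y)): 0 ≤ 0, so result = 1
  (y -> x): 0.2 ≤ 0.2, so result = 1
  ((y -> x) /\ x) = min(1, 0.2) = 0.2
  (((y -> ~x) -> (y /\ ~y)) -> ((y -> x) /\ x)): 1 > 0.2, so result = 0.2
Checking all 36 assignments confirms none give a value below 0.20.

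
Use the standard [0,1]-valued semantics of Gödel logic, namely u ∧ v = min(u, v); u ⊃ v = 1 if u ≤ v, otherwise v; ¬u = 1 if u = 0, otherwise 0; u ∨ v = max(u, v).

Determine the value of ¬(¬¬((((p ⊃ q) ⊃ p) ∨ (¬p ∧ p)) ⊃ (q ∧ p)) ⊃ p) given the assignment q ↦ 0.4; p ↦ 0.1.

0.00

(p ⊃ q): 0.1 ≤ 0.4, so result = 1
((p ⊃ q) ⊃ p): 1 > 0.1, so result = 0.1
¬p: Gödel ¬ of 0.1 = 0 (operand ≠ 0)
(¬p ∧ p) = min(0, 0.1) = 0
(((p ⊃ q) ⊃ p) ∨ (¬p ∧ p)) = max(0.1, 0) = 0.1
(q ∧ p) = min(0.4, 0.1) = 0.1
((((p ⊃ q) ⊃ p) ∨ (¬p ∧ p)) ⊃ (q ∧ p)): 0.1 ≤ 0.1, so result = 1
¬((((p ⊃ q) ⊃ p) ∨ (¬p ∧ p)) ⊃ (q ∧ p)): Gödel ¬ of 1 = 0 (operand ≠ 0)
¬¬((((p ⊃ q) ⊃ p) ∨ (¬p ∧ p)) ⊃ (q ∧ p)): Gödel ¬ of 0 = 1 (operand is 0)
(¬¬((((p ⊃ q) ⊃ p) ∨ (¬p ∧ p)) ⊃ (q ∧ p)) ⊃ p): 1 > 0.1, so result = 0.1
¬(¬¬((((p ⊃ q) ⊃ p) ∨ (¬p ∧ p)) ⊃ (q ∧ p)) ⊃ p): Gödel ¬ of 0.1 = 0 (operand ≠ 0)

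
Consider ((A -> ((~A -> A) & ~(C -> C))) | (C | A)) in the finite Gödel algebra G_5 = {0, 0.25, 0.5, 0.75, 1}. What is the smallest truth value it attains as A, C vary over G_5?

The minimum is attained at A = 0.25, C = 0:
  ~A: Gödel ¬ of 0.25 = 0 (operand ≠ 0)
  (~A -> A): 0 ≤ 0.25, so result = 1
  (C -> C): 0 ≤ 0, so result = 1
  ~(C -> C): Gödel ¬ of 1 = 0 (operand ≠ 0)
  ((~A -> A) & ~(C -> C)) = min(1, 0) = 0
  (A -> ((~A -> A) & ~(C -> C))): 0.25 > 0, so result = 0
  (C | A) = max(0, 0.25) = 0.25
  ((A -> ((~A -> A) & ~(C -> C))) | (C | A)) = max(0, 0.25) = 0.25
Checking all 25 assignments confirms none give a value below 0.25.

0.25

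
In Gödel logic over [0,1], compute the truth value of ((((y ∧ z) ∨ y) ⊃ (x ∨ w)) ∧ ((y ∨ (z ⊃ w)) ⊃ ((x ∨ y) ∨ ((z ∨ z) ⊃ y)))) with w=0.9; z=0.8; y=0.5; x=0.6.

0.60

(y ∧ z) = min(0.5, 0.8) = 0.5
((y ∧ z) ∨ y) = max(0.5, 0.5) = 0.5
(x ∨ w) = max(0.6, 0.9) = 0.9
(((y ∧ z) ∨ y) ⊃ (x ∨ w)): 0.5 ≤ 0.9, so result = 1
(z ⊃ w): 0.8 ≤ 0.9, so result = 1
(y ∨ (z ⊃ w)) = max(0.5, 1) = 1
(x ∨ y) = max(0.6, 0.5) = 0.6
(z ∨ z) = max(0.8, 0.8) = 0.8
((z ∨ z) ⊃ y): 0.8 > 0.5, so result = 0.5
((x ∨ y) ∨ ((z ∨ z) ⊃ y)) = max(0.6, 0.5) = 0.6
((y ∨ (z ⊃ w)) ⊃ ((x ∨ y) ∨ ((z ∨ z) ⊃ y))): 1 > 0.6, so result = 0.6
((((y ∧ z) ∨ y) ⊃ (x ∨ w)) ∧ ((y ∨ (z ⊃ w)) ⊃ ((x ∨ y) ∨ ((z ∨ z) ⊃ y)))) = min(1, 0.6) = 0.6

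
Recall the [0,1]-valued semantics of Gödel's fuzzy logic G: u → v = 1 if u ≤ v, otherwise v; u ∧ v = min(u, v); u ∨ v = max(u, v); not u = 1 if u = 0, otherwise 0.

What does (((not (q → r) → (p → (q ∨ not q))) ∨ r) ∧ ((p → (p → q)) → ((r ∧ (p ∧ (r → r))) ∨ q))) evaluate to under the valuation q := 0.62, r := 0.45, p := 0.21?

0.62

(q → r): 0.62 > 0.45, so result = 0.45
not (q → r): Gödel ¬ of 0.45 = 0 (operand ≠ 0)
not q: Gödel ¬ of 0.62 = 0 (operand ≠ 0)
(q ∨ not q) = max(0.62, 0) = 0.62
(p → (q ∨ not q)): 0.21 ≤ 0.62, so result = 1
(not (q → r) → (p → (q ∨ not q))): 0 ≤ 1, so result = 1
((not (q → r) → (p → (q ∨ not q))) ∨ r) = max(1, 0.45) = 1
(p → q): 0.21 ≤ 0.62, so result = 1
(p → (p → q)): 0.21 ≤ 1, so result = 1
(r → r): 0.45 ≤ 0.45, so result = 1
(p ∧ (r → r)) = min(0.21, 1) = 0.21
(r ∧ (p ∧ (r → r))) = min(0.45, 0.21) = 0.21
((r ∧ (p ∧ (r → r))) ∨ q) = max(0.21, 0.62) = 0.62
((p → (p → q)) → ((r ∧ (p ∧ (r → r))) ∨ q)): 1 > 0.62, so result = 0.62
(((not (q → r) → (p → (q ∨ not q))) ∨ r) ∧ ((p → (p → q)) → ((r ∧ (p ∧ (r → r))) ∨ q))) = min(1, 0.62) = 0.62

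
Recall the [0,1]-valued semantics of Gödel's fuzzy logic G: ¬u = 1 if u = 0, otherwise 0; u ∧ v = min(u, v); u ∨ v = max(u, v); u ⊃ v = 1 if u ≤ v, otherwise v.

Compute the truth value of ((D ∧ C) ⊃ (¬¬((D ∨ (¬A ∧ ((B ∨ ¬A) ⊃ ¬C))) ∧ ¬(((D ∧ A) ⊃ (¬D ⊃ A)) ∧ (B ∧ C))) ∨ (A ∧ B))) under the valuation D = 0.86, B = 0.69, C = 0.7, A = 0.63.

0.63

(D ∧ C) = min(0.86, 0.7) = 0.7
¬A: Gödel ¬ of 0.63 = 0 (operand ≠ 0)
¬A: Gödel ¬ of 0.63 = 0 (operand ≠ 0)
(B ∨ ¬A) = max(0.69, 0) = 0.69
¬C: Gödel ¬ of 0.7 = 0 (operand ≠ 0)
((B ∨ ¬A) ⊃ ¬C): 0.69 > 0, so result = 0
(¬A ∧ ((B ∨ ¬A) ⊃ ¬C)) = min(0, 0) = 0
(D ∨ (¬A ∧ ((B ∨ ¬A) ⊃ ¬C))) = max(0.86, 0) = 0.86
(D ∧ A) = min(0.86, 0.63) = 0.63
¬D: Gödel ¬ of 0.86 = 0 (operand ≠ 0)
(¬D ⊃ A): 0 ≤ 0.63, so result = 1
((D ∧ A) ⊃ (¬D ⊃ A)): 0.63 ≤ 1, so result = 1
(B ∧ C) = min(0.69, 0.7) = 0.69
(((D ∧ A) ⊃ (¬D ⊃ A)) ∧ (B ∧ C)) = min(1, 0.69) = 0.69
¬(((D ∧ A) ⊃ (¬D ⊃ A)) ∧ (B ∧ C)): Gödel ¬ of 0.69 = 0 (operand ≠ 0)
((D ∨ (¬A ∧ ((B ∨ ¬A) ⊃ ¬C))) ∧ ¬(((D ∧ A) ⊃ (¬D ⊃ A)) ∧ (B ∧ C))) = min(0.86, 0) = 0
¬((D ∨ (¬A ∧ ((B ∨ ¬A) ⊃ ¬C))) ∧ ¬(((D ∧ A) ⊃ (¬D ⊃ A)) ∧ (B ∧ C))): Gödel ¬ of 0 = 1 (operand is 0)
¬¬((D ∨ (¬A ∧ ((B ∨ ¬A) ⊃ ¬C))) ∧ ¬(((D ∧ A) ⊃ (¬D ⊃ A)) ∧ (B ∧ C))): Gödel ¬ of 1 = 0 (operand ≠ 0)
(A ∧ B) = min(0.63, 0.69) = 0.63
(¬¬((D ∨ (¬A ∧ ((B ∨ ¬A) ⊃ ¬C))) ∧ ¬(((D ∧ A) ⊃ (¬D ⊃ A)) ∧ (B ∧ C))) ∨ (A ∧ B)) = max(0, 0.63) = 0.63
((D ∧ C) ⊃ (¬¬((D ∨ (¬A ∧ ((B ∨ ¬A) ⊃ ¬C))) ∧ ¬(((D ∧ A) ⊃ (¬D ⊃ A)) ∧ (B ∧ C))) ∨ (A ∧ B))): 0.7 > 0.63, so result = 0.63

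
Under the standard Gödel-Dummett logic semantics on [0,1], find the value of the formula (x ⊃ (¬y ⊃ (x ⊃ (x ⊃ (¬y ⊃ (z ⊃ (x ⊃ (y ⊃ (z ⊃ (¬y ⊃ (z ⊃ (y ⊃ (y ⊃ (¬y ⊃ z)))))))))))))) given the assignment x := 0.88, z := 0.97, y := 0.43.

¬y: Gödel ¬ of 0.43 = 0 (operand ≠ 0)
¬y: Gödel ¬ of 0.43 = 0 (operand ≠ 0)
¬y: Gödel ¬ of 0.43 = 0 (operand ≠ 0)
¬y: Gödel ¬ of 0.43 = 0 (operand ≠ 0)
(¬y ⊃ z): 0 ≤ 0.97, so result = 1
(y ⊃ (¬y ⊃ z)): 0.43 ≤ 1, so result = 1
(y ⊃ (y ⊃ (¬y ⊃ z))): 0.43 ≤ 1, so result = 1
(z ⊃ (y ⊃ (y ⊃ (¬y ⊃ z)))): 0.97 ≤ 1, so result = 1
(¬y ⊃ (z ⊃ (y ⊃ (y ⊃ (¬y ⊃ z))))): 0 ≤ 1, so result = 1
(z ⊃ (¬y ⊃ (z ⊃ (y ⊃ (y ⊃ (¬y ⊃ z)))))): 0.97 ≤ 1, so result = 1
(y ⊃ (z ⊃ (¬y ⊃ (z ⊃ (y ⊃ (y ⊃ (¬y ⊃ z))))))): 0.43 ≤ 1, so result = 1
(x ⊃ (y ⊃ (z ⊃ (¬y ⊃ (z ⊃ (y ⊃ (y ⊃ (¬y ⊃ z)))))))): 0.88 ≤ 1, so result = 1
(z ⊃ (x ⊃ (y ⊃ (z ⊃ (¬y ⊃ (z ⊃ (y ⊃ (y ⊃ (¬y ⊃ z))))))))): 0.97 ≤ 1, so result = 1
(¬y ⊃ (z ⊃ (x ⊃ (y ⊃ (z ⊃ (¬y ⊃ (z ⊃ (y ⊃ (y ⊃ (¬y ⊃ z)))))))))): 0 ≤ 1, so result = 1
(x ⊃ (¬y ⊃ (z ⊃ (x ⊃ (y ⊃ (z ⊃ (¬y ⊃ (z ⊃ (y ⊃ (y ⊃ (¬y ⊃ z))))))))))): 0.88 ≤ 1, so result = 1
(x ⊃ (x ⊃ (¬y ⊃ (z ⊃ (x ⊃ (y ⊃ (z ⊃ (¬y ⊃ (z ⊃ (y ⊃ (y ⊃ (¬y ⊃ z)))))))))))): 0.88 ≤ 1, so result = 1
(¬y ⊃ (x ⊃ (x ⊃ (¬y ⊃ (z ⊃ (x ⊃ (y ⊃ (z ⊃ (¬y ⊃ (z ⊃ (y ⊃ (y ⊃ (¬y ⊃ z))))))))))))): 0 ≤ 1, so result = 1
(x ⊃ (¬y ⊃ (x ⊃ (x ⊃ (¬y ⊃ (z ⊃ (x ⊃ (y ⊃ (z ⊃ (¬y ⊃ (z ⊃ (y ⊃ (y ⊃ (¬y ⊃ z)))))))))))))): 0.88 ≤ 1, so result = 1

1.00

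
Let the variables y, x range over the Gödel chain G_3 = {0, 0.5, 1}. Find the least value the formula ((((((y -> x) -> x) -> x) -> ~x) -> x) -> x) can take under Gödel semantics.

0.50

The minimum is attained at y = 0, x = 0.5:
  (y -> x): 0 ≤ 0.5, so result = 1
  ((y -> x) -> x): 1 > 0.5, so result = 0.5
  (((y -> x) -> x) -> x): 0.5 ≤ 0.5, so result = 1
  ~x: Gödel ¬ of 0.5 = 0 (operand ≠ 0)
  ((((y -> x) -> x) -> x) -> ~x): 1 > 0, so result = 0
  (((((y -> x) -> x) -> x) -> ~x) -> x): 0 ≤ 0.5, so result = 1
  ((((((y -> x) -> x) -> x) -> ~x) -> x) -> x): 1 > 0.5, so result = 0.5
Checking all 9 assignments confirms none give a value below 0.50.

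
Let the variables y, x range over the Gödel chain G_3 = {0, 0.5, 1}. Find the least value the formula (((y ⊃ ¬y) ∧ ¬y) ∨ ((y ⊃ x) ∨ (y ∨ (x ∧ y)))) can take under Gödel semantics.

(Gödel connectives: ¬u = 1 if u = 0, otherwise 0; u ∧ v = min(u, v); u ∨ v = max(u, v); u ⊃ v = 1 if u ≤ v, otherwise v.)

0.50

The minimum is attained at y = 0.5, x = 0:
  ¬y: Gödel ¬ of 0.5 = 0 (operand ≠ 0)
  (y ⊃ ¬y): 0.5 > 0, so result = 0
  ¬y: Gödel ¬ of 0.5 = 0 (operand ≠ 0)
  ((y ⊃ ¬y) ∧ ¬y) = min(0, 0) = 0
  (y ⊃ x): 0.5 > 0, so result = 0
  (x ∧ y) = min(0, 0.5) = 0
  (y ∨ (x ∧ y)) = max(0.5, 0) = 0.5
  ((y ⊃ x) ∨ (y ∨ (x ∧ y))) = max(0, 0.5) = 0.5
  (((y ⊃ ¬y) ∧ ¬y) ∨ ((y ⊃ x) ∨ (y ∨ (x ∧ y)))) = max(0, 0.5) = 0.5
Checking all 9 assignments confirms none give a value below 0.50.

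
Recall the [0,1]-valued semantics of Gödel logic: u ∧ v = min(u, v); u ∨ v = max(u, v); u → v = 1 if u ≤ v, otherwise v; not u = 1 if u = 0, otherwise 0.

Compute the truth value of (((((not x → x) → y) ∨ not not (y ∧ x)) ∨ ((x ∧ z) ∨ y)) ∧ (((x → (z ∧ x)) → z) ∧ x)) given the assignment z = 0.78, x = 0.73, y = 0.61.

0.73

not x: Gödel ¬ of 0.73 = 0 (operand ≠ 0)
(not x → x): 0 ≤ 0.73, so result = 1
((not x → x) → y): 1 > 0.61, so result = 0.61
(y ∧ x) = min(0.61, 0.73) = 0.61
not (y ∧ x): Gödel ¬ of 0.61 = 0 (operand ≠ 0)
not not (y ∧ x): Gödel ¬ of 0 = 1 (operand is 0)
(((not x → x) → y) ∨ not not (y ∧ x)) = max(0.61, 1) = 1
(x ∧ z) = min(0.73, 0.78) = 0.73
((x ∧ z) ∨ y) = max(0.73, 0.61) = 0.73
((((not x → x) → y) ∨ not not (y ∧ x)) ∨ ((x ∧ z) ∨ y)) = max(1, 0.73) = 1
(z ∧ x) = min(0.78, 0.73) = 0.73
(x → (z ∧ x)): 0.73 ≤ 0.73, so result = 1
((x → (z ∧ x)) → z): 1 > 0.78, so result = 0.78
(((x → (z ∧ x)) → z) ∧ x) = min(0.78, 0.73) = 0.73
(((((not x → x) → y) ∨ not not (y ∧ x)) ∨ ((x ∧ z) ∨ y)) ∧ (((x → (z ∧ x)) → z) ∧ x)) = min(1, 0.73) = 0.73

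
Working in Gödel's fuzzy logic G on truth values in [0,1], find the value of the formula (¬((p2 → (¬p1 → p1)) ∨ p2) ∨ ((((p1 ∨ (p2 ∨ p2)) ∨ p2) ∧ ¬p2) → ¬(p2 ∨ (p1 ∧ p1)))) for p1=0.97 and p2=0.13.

1.00

¬p1: Gödel ¬ of 0.97 = 0 (operand ≠ 0)
(¬p1 → p1): 0 ≤ 0.97, so result = 1
(p2 → (¬p1 → p1)): 0.13 ≤ 1, so result = 1
((p2 → (¬p1 → p1)) ∨ p2) = max(1, 0.13) = 1
¬((p2 → (¬p1 → p1)) ∨ p2): Gödel ¬ of 1 = 0 (operand ≠ 0)
(p2 ∨ p2) = max(0.13, 0.13) = 0.13
(p1 ∨ (p2 ∨ p2)) = max(0.97, 0.13) = 0.97
((p1 ∨ (p2 ∨ p2)) ∨ p2) = max(0.97, 0.13) = 0.97
¬p2: Gödel ¬ of 0.13 = 0 (operand ≠ 0)
(((p1 ∨ (p2 ∨ p2)) ∨ p2) ∧ ¬p2) = min(0.97, 0) = 0
(p1 ∧ p1) = min(0.97, 0.97) = 0.97
(p2 ∨ (p1 ∧ p1)) = max(0.13, 0.97) = 0.97
¬(p2 ∨ (p1 ∧ p1)): Gödel ¬ of 0.97 = 0 (operand ≠ 0)
((((p1 ∨ (p2 ∨ p2)) ∨ p2) ∧ ¬p2) → ¬(p2 ∨ (p1 ∧ p1))): 0 ≤ 0, so result = 1
(¬((p2 → (¬p1 → p1)) ∨ p2) ∨ ((((p1 ∨ (p2 ∨ p2)) ∨ p2) ∧ ¬p2) → ¬(p2 ∨ (p1 ∧ p1)))) = max(0, 1) = 1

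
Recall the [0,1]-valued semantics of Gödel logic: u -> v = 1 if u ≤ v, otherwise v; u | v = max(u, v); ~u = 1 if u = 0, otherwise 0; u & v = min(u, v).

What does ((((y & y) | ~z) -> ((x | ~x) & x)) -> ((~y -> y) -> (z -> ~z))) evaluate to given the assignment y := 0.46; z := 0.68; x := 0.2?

(y & y) = min(0.46, 0.46) = 0.46
~z: Gödel ¬ of 0.68 = 0 (operand ≠ 0)
((y & y) | ~z) = max(0.46, 0) = 0.46
~x: Gödel ¬ of 0.2 = 0 (operand ≠ 0)
(x | ~x) = max(0.2, 0) = 0.2
((x | ~x) & x) = min(0.2, 0.2) = 0.2
(((y & y) | ~z) -> ((x | ~x) & x)): 0.46 > 0.2, so result = 0.2
~y: Gödel ¬ of 0.46 = 0 (operand ≠ 0)
(~y -> y): 0 ≤ 0.46, so result = 1
~z: Gödel ¬ of 0.68 = 0 (operand ≠ 0)
(z -> ~z): 0.68 > 0, so result = 0
((~y -> y) -> (z -> ~z)): 1 > 0, so result = 0
((((y & y) | ~z) -> ((x | ~x) & x)) -> ((~y -> y) -> (z -> ~z))): 0.2 > 0, so result = 0

0.00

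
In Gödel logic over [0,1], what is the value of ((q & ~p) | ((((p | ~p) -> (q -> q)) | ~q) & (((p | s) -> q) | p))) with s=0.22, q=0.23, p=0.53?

~p: Gödel ¬ of 0.53 = 0 (operand ≠ 0)
(q & ~p) = min(0.23, 0) = 0
~p: Gödel ¬ of 0.53 = 0 (operand ≠ 0)
(p | ~p) = max(0.53, 0) = 0.53
(q -> q): 0.23 ≤ 0.23, so result = 1
((p | ~p) -> (q -> q)): 0.53 ≤ 1, so result = 1
~q: Gödel ¬ of 0.23 = 0 (operand ≠ 0)
(((p | ~p) -> (q -> q)) | ~q) = max(1, 0) = 1
(p | s) = max(0.53, 0.22) = 0.53
((p | s) -> q): 0.53 > 0.23, so result = 0.23
(((p | s) -> q) | p) = max(0.23, 0.53) = 0.53
((((p | ~p) -> (q -> q)) | ~q) & (((p | s) -> q) | p)) = min(1, 0.53) = 0.53
((q & ~p) | ((((p | ~p) -> (q -> q)) | ~q) & (((p | s) -> q) | p))) = max(0, 0.53) = 0.53

0.53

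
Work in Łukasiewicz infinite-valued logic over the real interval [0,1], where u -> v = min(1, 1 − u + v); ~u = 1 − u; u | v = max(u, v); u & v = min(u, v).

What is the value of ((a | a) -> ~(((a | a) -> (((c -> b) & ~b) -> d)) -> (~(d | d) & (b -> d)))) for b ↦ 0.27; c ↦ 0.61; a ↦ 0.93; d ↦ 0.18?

(a | a) = max(0.93, 0.93) = 0.93
(a | a) = max(0.93, 0.93) = 0.93
(c -> b): min(1, 1 − 0.61 + 0.27) = 0.66
~b: Łukasiewicz ¬ gives 1 − 0.27 = 0.73
((c -> b) & ~b) = min(0.66, 0.73) = 0.66
(((c -> b) & ~b) -> d): min(1, 1 − 0.66 + 0.18) = 0.52
((a | a) -> (((c -> b) & ~b) -> d)): min(1, 1 − 0.93 + 0.52) = 0.59
(d | d) = max(0.18, 0.18) = 0.18
~(d | d): Łukasiewicz ¬ gives 1 − 0.18 = 0.82
(b -> d): min(1, 1 − 0.27 + 0.18) = 0.91
(~(d | d) & (b -> d)) = min(0.82, 0.91) = 0.82
(((a | a) -> (((c -> b) & ~b) -> d)) -> (~(d | d) & (b -> d))): min(1, 1 − 0.59 + 0.82) = 1
~(((a | a) -> (((c -> b) & ~b) -> d)) -> (~(d | d) & (b -> d))): Łukasiewicz ¬ gives 1 − 1 = 0
((a | a) -> ~(((a | a) -> (((c -> b) & ~b) -> d)) -> (~(d | d) & (b -> d)))): min(1, 1 − 0.93 + 0) = 0.07

0.07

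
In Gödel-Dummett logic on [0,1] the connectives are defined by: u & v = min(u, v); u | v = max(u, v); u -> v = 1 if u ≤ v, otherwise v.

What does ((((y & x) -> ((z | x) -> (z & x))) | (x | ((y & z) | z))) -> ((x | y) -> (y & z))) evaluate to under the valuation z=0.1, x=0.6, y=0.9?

0.10

(y & x) = min(0.9, 0.6) = 0.6
(z | x) = max(0.1, 0.6) = 0.6
(z & x) = min(0.1, 0.6) = 0.1
((z | x) -> (z & x)): 0.6 > 0.1, so result = 0.1
((y & x) -> ((z | x) -> (z & x))): 0.6 > 0.1, so result = 0.1
(y & z) = min(0.9, 0.1) = 0.1
((y & z) | z) = max(0.1, 0.1) = 0.1
(x | ((y & z) | z)) = max(0.6, 0.1) = 0.6
(((y & x) -> ((z | x) -> (z & x))) | (x | ((y & z) | z))) = max(0.1, 0.6) = 0.6
(x | y) = max(0.6, 0.9) = 0.9
(y & z) = min(0.9, 0.1) = 0.1
((x | y) -> (y & z)): 0.9 > 0.1, so result = 0.1
((((y & x) -> ((z | x) -> (z & x))) | (x | ((y & z) | z))) -> ((x | y) -> (y & z))): 0.6 > 0.1, so result = 0.1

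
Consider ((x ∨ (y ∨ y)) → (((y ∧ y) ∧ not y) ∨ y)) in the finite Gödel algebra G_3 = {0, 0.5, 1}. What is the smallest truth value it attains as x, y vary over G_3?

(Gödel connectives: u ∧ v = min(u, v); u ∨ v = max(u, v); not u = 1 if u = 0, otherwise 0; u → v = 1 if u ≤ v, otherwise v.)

The minimum is attained at x = 0.5, y = 0:
  (y ∨ y) = max(0, 0) = 0
  (x ∨ (y ∨ y)) = max(0.5, 0) = 0.5
  (y ∧ y) = min(0, 0) = 0
  not y: Gödel ¬ of 0 = 1 (operand is 0)
  ((y ∧ y) ∧ not y) = min(0, 1) = 0
  (((y ∧ y) ∧ not y) ∨ y) = max(0, 0) = 0
  ((x ∨ (y ∨ y)) → (((y ∧ y) ∧ not y) ∨ y)): 0.5 > 0, so result = 0
Checking all 9 assignments confirms none give a value below 0.00.

0.00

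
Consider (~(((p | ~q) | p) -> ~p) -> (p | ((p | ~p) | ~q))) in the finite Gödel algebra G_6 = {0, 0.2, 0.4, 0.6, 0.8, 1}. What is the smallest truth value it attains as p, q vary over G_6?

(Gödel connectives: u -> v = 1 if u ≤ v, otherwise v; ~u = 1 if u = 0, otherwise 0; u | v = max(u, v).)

The minimum is attained at p = 0.2, q = 0.2:
  ~q: Gödel ¬ of 0.2 = 0 (operand ≠ 0)
  (p | ~q) = max(0.2, 0) = 0.2
  ((p | ~q) | p) = max(0.2, 0.2) = 0.2
  ~p: Gödel ¬ of 0.2 = 0 (operand ≠ 0)
  (((p | ~q) | p) -> ~p): 0.2 > 0, so result = 0
  ~(((p | ~q) | p) -> ~p): Gödel ¬ of 0 = 1 (operand is 0)
  ~p: Gödel ¬ of 0.2 = 0 (operand ≠ 0)
  (p | ~p) = max(0.2, 0) = 0.2
  ~q: Gödel ¬ of 0.2 = 0 (operand ≠ 0)
  ((p | ~p) | ~q) = max(0.2, 0) = 0.2
  (p | ((p | ~p) | ~q)) = max(0.2, 0.2) = 0.2
  (~(((p | ~q) | p) -> ~p) -> (p | ((p | ~p) | ~q))): 1 > 0.2, so result = 0.2
Checking all 36 assignments confirms none give a value below 0.20.

0.20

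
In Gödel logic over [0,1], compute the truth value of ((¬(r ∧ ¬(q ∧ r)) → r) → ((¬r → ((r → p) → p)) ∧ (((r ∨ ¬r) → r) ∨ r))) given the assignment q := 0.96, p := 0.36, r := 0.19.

1.00

(q ∧ r) = min(0.96, 0.19) = 0.19
¬(q ∧ r): Gödel ¬ of 0.19 = 0 (operand ≠ 0)
(r ∧ ¬(q ∧ r)) = min(0.19, 0) = 0
¬(r ∧ ¬(q ∧ r)): Gödel ¬ of 0 = 1 (operand is 0)
(¬(r ∧ ¬(q ∧ r)) → r): 1 > 0.19, so result = 0.19
¬r: Gödel ¬ of 0.19 = 0 (operand ≠ 0)
(r → p): 0.19 ≤ 0.36, so result = 1
((r → p) → p): 1 > 0.36, so result = 0.36
(¬r → ((r → p) → p)): 0 ≤ 0.36, so result = 1
¬r: Gödel ¬ of 0.19 = 0 (operand ≠ 0)
(r ∨ ¬r) = max(0.19, 0) = 0.19
((r ∨ ¬r) → r): 0.19 ≤ 0.19, so result = 1
(((r ∨ ¬r) → r) ∨ r) = max(1, 0.19) = 1
((¬r → ((r → p) → p)) ∧ (((r ∨ ¬r) → r) ∨ r)) = min(1, 1) = 1
((¬(r ∧ ¬(q ∧ r)) → r) → ((¬r → ((r → p) → p)) ∧ (((r ∨ ¬r) → r) ∨ r))): 0.19 ≤ 1, so result = 1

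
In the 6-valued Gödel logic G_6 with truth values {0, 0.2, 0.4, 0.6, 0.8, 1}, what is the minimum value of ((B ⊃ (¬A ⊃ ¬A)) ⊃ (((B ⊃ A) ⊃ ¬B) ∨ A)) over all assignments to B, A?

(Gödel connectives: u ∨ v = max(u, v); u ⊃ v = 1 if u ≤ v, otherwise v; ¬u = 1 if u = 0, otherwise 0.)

0.20

The minimum is attained at B = 0.2, A = 0.2:
  ¬A: Gödel ¬ of 0.2 = 0 (operand ≠ 0)
  ¬A: Gödel ¬ of 0.2 = 0 (operand ≠ 0)
  (¬A ⊃ ¬A): 0 ≤ 0, so result = 1
  (B ⊃ (¬A ⊃ ¬A)): 0.2 ≤ 1, so result = 1
  (B ⊃ A): 0.2 ≤ 0.2, so result = 1
  ¬B: Gödel ¬ of 0.2 = 0 (operand ≠ 0)
  ((B ⊃ A) ⊃ ¬B): 1 > 0, so result = 0
  (((B ⊃ A) ⊃ ¬B) ∨ A) = max(0, 0.2) = 0.2
  ((B ⊃ (¬A ⊃ ¬A)) ⊃ (((B ⊃ A) ⊃ ¬B) ∨ A)): 1 > 0.2, so result = 0.2
Checking all 36 assignments confirms none give a value below 0.20.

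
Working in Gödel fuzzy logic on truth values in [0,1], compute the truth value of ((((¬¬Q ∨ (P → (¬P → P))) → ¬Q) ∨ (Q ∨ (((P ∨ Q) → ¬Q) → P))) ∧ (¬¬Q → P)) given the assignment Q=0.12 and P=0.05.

¬Q: Gödel ¬ of 0.12 = 0 (operand ≠ 0)
¬¬Q: Gödel ¬ of 0 = 1 (operand is 0)
¬P: Gödel ¬ of 0.05 = 0 (operand ≠ 0)
(¬P → P): 0 ≤ 0.05, so result = 1
(P → (¬P → P)): 0.05 ≤ 1, so result = 1
(¬¬Q ∨ (P → (¬P → P))) = max(1, 1) = 1
¬Q: Gödel ¬ of 0.12 = 0 (operand ≠ 0)
((¬¬Q ∨ (P → (¬P → P))) → ¬Q): 1 > 0, so result = 0
(P ∨ Q) = max(0.05, 0.12) = 0.12
¬Q: Gödel ¬ of 0.12 = 0 (operand ≠ 0)
((P ∨ Q) → ¬Q): 0.12 > 0, so result = 0
(((P ∨ Q) → ¬Q) → P): 0 ≤ 0.05, so result = 1
(Q ∨ (((P ∨ Q) → ¬Q) → P)) = max(0.12, 1) = 1
(((¬¬Q ∨ (P → (¬P → P))) → ¬Q) ∨ (Q ∨ (((P ∨ Q) → ¬Q) → P))) = max(0, 1) = 1
¬Q: Gödel ¬ of 0.12 = 0 (operand ≠ 0)
¬¬Q: Gödel ¬ of 0 = 1 (operand is 0)
(¬¬Q → P): 1 > 0.05, so result = 0.05
((((¬¬Q ∨ (P → (¬P → P))) → ¬Q) ∨ (Q ∨ (((P ∨ Q) → ¬Q) → P))) ∧ (¬¬Q → P)) = min(1, 0.05) = 0.05

0.05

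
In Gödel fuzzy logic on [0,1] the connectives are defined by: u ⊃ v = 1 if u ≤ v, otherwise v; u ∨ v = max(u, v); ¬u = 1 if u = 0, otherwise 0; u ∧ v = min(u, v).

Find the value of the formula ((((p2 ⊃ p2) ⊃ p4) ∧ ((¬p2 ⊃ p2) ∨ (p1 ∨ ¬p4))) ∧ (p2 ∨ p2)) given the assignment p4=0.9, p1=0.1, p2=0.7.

(p2 ⊃ p2): 0.7 ≤ 0.7, so result = 1
((p2 ⊃ p2) ⊃ p4): 1 > 0.9, so result = 0.9
¬p2: Gödel ¬ of 0.7 = 0 (operand ≠ 0)
(¬p2 ⊃ p2): 0 ≤ 0.7, so result = 1
¬p4: Gödel ¬ of 0.9 = 0 (operand ≠ 0)
(p1 ∨ ¬p4) = max(0.1, 0) = 0.1
((¬p2 ⊃ p2) ∨ (p1 ∨ ¬p4)) = max(1, 0.1) = 1
(((p2 ⊃ p2) ⊃ p4) ∧ ((¬p2 ⊃ p2) ∨ (p1 ∨ ¬p4))) = min(0.9, 1) = 0.9
(p2 ∨ p2) = max(0.7, 0.7) = 0.7
((((p2 ⊃ p2) ⊃ p4) ∧ ((¬p2 ⊃ p2) ∨ (p1 ∨ ¬p4))) ∧ (p2 ∨ p2)) = min(0.9, 0.7) = 0.7

0.70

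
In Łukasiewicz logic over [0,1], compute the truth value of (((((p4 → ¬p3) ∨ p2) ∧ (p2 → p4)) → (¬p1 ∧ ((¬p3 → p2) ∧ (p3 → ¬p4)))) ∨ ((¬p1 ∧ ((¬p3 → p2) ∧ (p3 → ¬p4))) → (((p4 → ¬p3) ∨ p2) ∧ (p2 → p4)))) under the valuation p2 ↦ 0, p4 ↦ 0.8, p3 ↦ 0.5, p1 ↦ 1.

1.00

¬p3: Łukasiewicz ¬ gives 1 − 0.5 = 0.5
(p4 → ¬p3): min(1, 1 − 0.8 + 0.5) = 0.7
((p4 → ¬p3) ∨ p2) = max(0.7, 0) = 0.7
(p2 → p4): min(1, 1 − 0 + 0.8) = 1
(((p4 → ¬p3) ∨ p2) ∧ (p2 → p4)) = min(0.7, 1) = 0.7
¬p1: Łukasiewicz ¬ gives 1 − 1 = 0
¬p3: Łukasiewicz ¬ gives 1 − 0.5 = 0.5
(¬p3 → p2): min(1, 1 − 0.5 + 0) = 0.5
¬p4: Łukasiewicz ¬ gives 1 − 0.8 = 0.2
(p3 → ¬p4): min(1, 1 − 0.5 + 0.2) = 0.7
((¬p3 → p2) ∧ (p3 → ¬p4)) = min(0.5, 0.7) = 0.5
(¬p1 ∧ ((¬p3 → p2) ∧ (p3 → ¬p4))) = min(0, 0.5) = 0
((((p4 → ¬p3) ∨ p2) ∧ (p2 → p4)) → (¬p1 ∧ ((¬p3 → p2) ∧ (p3 → ¬p4)))): min(1, 1 − 0.7 + 0) = 0.3
¬p1: Łukasiewicz ¬ gives 1 − 1 = 0
¬p3: Łukasiewicz ¬ gives 1 − 0.5 = 0.5
(¬p3 → p2): min(1, 1 − 0.5 + 0) = 0.5
¬p4: Łukasiewicz ¬ gives 1 − 0.8 = 0.2
(p3 → ¬p4): min(1, 1 − 0.5 + 0.2) = 0.7
((¬p3 → p2) ∧ (p3 → ¬p4)) = min(0.5, 0.7) = 0.5
(¬p1 ∧ ((¬p3 → p2) ∧ (p3 → ¬p4))) = min(0, 0.5) = 0
¬p3: Łukasiewicz ¬ gives 1 − 0.5 = 0.5
(p4 → ¬p3): min(1, 1 − 0.8 + 0.5) = 0.7
((p4 → ¬p3) ∨ p2) = max(0.7, 0) = 0.7
(p2 → p4): min(1, 1 − 0 + 0.8) = 1
(((p4 → ¬p3) ∨ p2) ∧ (p2 → p4)) = min(0.7, 1) = 0.7
((¬p1 ∧ ((¬p3 → p2) ∧ (p3 → ¬p4))) → (((p4 → ¬p3) ∨ p2) ∧ (p2 → p4))): min(1, 1 − 0 + 0.7) = 1
(((((p4 → ¬p3) ∨ p2) ∧ (p2 → p4)) → (¬p1 ∧ ((¬p3 → p2) ∧ (p3 → ¬p4)))) ∨ ((¬p1 ∧ ((¬p3 → p2) ∧ (p3 → ¬p4))) → (((p4 → ¬p3) ∨ p2) ∧ (p2 → p4)))) = max(0.3, 1) = 1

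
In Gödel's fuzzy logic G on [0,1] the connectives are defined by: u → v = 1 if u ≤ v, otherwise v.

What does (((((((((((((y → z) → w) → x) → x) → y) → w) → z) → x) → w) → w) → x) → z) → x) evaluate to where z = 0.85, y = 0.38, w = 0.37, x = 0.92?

1.00

(y → z): 0.38 ≤ 0.85, so result = 1
((y → z) → w): 1 > 0.37, so result = 0.37
(((y → z) → w) → x): 0.37 ≤ 0.92, so result = 1
((((y → z) → w) → x) → x): 1 > 0.92, so result = 0.92
(((((y → z) → w) → x) → x) → y): 0.92 > 0.38, so result = 0.38
((((((y → z) → w) → x) → x) → y) → w): 0.38 > 0.37, so result = 0.37
(((((((y → z) → w) → x) → x) → y) → w) → z): 0.37 ≤ 0.85, so result = 1
((((((((y → z) → w) → x) → x) → y) → w) → z) → x): 1 > 0.92, so result = 0.92
(((((((((y → z) → w) → x) → x) → y) → w) → z) → x) → w): 0.92 > 0.37, so result = 0.37
((((((((((y → z) → w) → x) → x) → y) → w) → z) → x) → w) → w): 0.37 ≤ 0.37, so result = 1
(((((((((((y → z) → w) → x) → x) → y) → w) → z) → x) → w) → w) → x): 1 > 0.92, so result = 0.92
((((((((((((y → z) → w) → x) → x) → y) → w) → z) → x) → w) → w) → x) → z): 0.92 > 0.85, so result = 0.85
(((((((((((((y → z) → w) → x) → x) → y) → w) → z) → x) → w) → w) → x) → z) → x): 0.85 ≤ 0.92, so result = 1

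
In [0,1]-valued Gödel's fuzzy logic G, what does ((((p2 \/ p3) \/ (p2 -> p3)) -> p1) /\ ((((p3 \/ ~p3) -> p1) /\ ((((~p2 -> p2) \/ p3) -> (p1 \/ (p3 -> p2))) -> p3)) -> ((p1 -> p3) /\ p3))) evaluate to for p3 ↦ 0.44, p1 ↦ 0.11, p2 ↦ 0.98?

(p2 \/ p3) = max(0.98, 0.44) = 0.98
(p2 -> p3): 0.98 > 0.44, so result = 0.44
((p2 \/ p3) \/ (p2 -> p3)) = max(0.98, 0.44) = 0.98
(((p2 \/ p3) \/ (p2 -> p3)) -> p1): 0.98 > 0.11, so result = 0.11
~p3: Gödel ¬ of 0.44 = 0 (operand ≠ 0)
(p3 \/ ~p3) = max(0.44, 0) = 0.44
((p3 \/ ~p3) -> p1): 0.44 > 0.11, so result = 0.11
~p2: Gödel ¬ of 0.98 = 0 (operand ≠ 0)
(~p2 -> p2): 0 ≤ 0.98, so result = 1
((~p2 -> p2) \/ p3) = max(1, 0.44) = 1
(p3 -> p2): 0.44 ≤ 0.98, so result = 1
(p1 \/ (p3 -> p2)) = max(0.11, 1) = 1
(((~p2 -> p2) \/ p3) -> (p1 \/ (p3 -> p2))): 1 ≤ 1, so result = 1
((((~p2 -> p2) \/ p3) -> (p1 \/ (p3 -> p2))) -> p3): 1 > 0.44, so result = 0.44
(((p3 \/ ~p3) -> p1) /\ ((((~p2 -> p2) \/ p3) -> (p1 \/ (p3 -> p2))) -> p3)) = min(0.11, 0.44) = 0.11
(p1 -> p3): 0.11 ≤ 0.44, so result = 1
((p1 -> p3) /\ p3) = min(1, 0.44) = 0.44
((((p3 \/ ~p3) -> p1) /\ ((((~p2 -> p2) \/ p3) -> (p1 \/ (p3 -> p2))) -> p3)) -> ((p1 -> p3) /\ p3)): 0.11 ≤ 0.44, so result = 1
((((p2 \/ p3) \/ (p2 -> p3)) -> p1) /\ ((((p3 \/ ~p3) -> p1) /\ ((((~p2 -> p2) \/ p3) -> (p1 \/ (p3 -> p2))) -> p3)) -> ((p1 -> p3) /\ p3))) = min(0.11, 1) = 0.11

0.11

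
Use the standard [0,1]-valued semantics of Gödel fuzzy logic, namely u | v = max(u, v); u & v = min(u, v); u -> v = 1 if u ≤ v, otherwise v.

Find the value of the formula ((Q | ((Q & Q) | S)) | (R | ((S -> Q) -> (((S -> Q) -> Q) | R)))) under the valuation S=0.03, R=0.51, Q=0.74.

0.74

(Q & Q) = min(0.74, 0.74) = 0.74
((Q & Q) | S) = max(0.74, 0.03) = 0.74
(Q | ((Q & Q) | S)) = max(0.74, 0.74) = 0.74
(S -> Q): 0.03 ≤ 0.74, so result = 1
(S -> Q): 0.03 ≤ 0.74, so result = 1
((S -> Q) -> Q): 1 > 0.74, so result = 0.74
(((S -> Q) -> Q) | R) = max(0.74, 0.51) = 0.74
((S -> Q) -> (((S -> Q) -> Q) | R)): 1 > 0.74, so result = 0.74
(R | ((S -> Q) -> (((S -> Q) -> Q) | R))) = max(0.51, 0.74) = 0.74
((Q | ((Q & Q) | S)) | (R | ((S -> Q) -> (((S -> Q) -> Q) | R)))) = max(0.74, 0.74) = 0.74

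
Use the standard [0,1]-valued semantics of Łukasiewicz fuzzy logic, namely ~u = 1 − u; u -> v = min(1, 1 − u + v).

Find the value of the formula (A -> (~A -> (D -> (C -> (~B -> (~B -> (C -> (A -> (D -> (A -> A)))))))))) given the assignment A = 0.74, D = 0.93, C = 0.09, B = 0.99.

~A: Łukasiewicz ¬ gives 1 − 0.74 = 0.26
~B: Łukasiewicz ¬ gives 1 − 0.99 = 0.01
~B: Łukasiewicz ¬ gives 1 − 0.99 = 0.01
(A -> A): min(1, 1 − 0.74 + 0.74) = 1
(D -> (A -> A)): min(1, 1 − 0.93 + 1) = 1
(A -> (D -> (A -> A))): min(1, 1 − 0.74 + 1) = 1
(C -> (A -> (D -> (A -> A)))): min(1, 1 − 0.09 + 1) = 1
(~B -> (C -> (A -> (D -> (A -> A))))): min(1, 1 − 0.01 + 1) = 1
(~B -> (~B -> (C -> (A -> (D -> (A -> A)))))): min(1, 1 − 0.01 + 1) = 1
(C -> (~B -> (~B -> (C -> (A -> (D -> (A -> A))))))): min(1, 1 − 0.09 + 1) = 1
(D -> (C -> (~B -> (~B -> (C -> (A -> (D -> (A -> A)))))))): min(1, 1 − 0.93 + 1) = 1
(~A -> (D -> (C -> (~B -> (~B -> (C -> (A -> (D -> (A -> A))))))))): min(1, 1 − 0.26 + 1) = 1
(A -> (~A -> (D -> (C -> (~B -> (~B -> (C -> (A -> (D -> (A -> A)))))))))): min(1, 1 − 0.74 + 1) = 1

1.00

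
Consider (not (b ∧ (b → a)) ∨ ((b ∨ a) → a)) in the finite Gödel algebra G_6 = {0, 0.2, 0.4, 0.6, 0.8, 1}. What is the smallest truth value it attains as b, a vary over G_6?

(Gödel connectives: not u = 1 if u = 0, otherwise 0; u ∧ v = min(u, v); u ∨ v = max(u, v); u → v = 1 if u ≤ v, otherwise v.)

0.20

The minimum is attained at b = 0.4, a = 0.2:
  (b → a): 0.4 > 0.2, so result = 0.2
  (b ∧ (b → a)) = min(0.4, 0.2) = 0.2
  not (b ∧ (b → a)): Gödel ¬ of 0.2 = 0 (operand ≠ 0)
  (b ∨ a) = max(0.4, 0.2) = 0.4
  ((b ∨ a) → a): 0.4 > 0.2, so result = 0.2
  (not (b ∧ (b → a)) ∨ ((b ∨ a) → a)) = max(0, 0.2) = 0.2
Checking all 36 assignments confirms none give a value below 0.20.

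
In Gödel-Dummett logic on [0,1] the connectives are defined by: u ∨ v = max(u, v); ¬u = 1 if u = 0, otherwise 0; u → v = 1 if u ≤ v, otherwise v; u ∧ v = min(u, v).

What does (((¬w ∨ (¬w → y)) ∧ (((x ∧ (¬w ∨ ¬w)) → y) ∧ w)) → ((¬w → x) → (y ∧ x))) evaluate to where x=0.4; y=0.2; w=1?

¬w: Gödel ¬ of 1 = 0 (operand ≠ 0)
¬w: Gödel ¬ of 1 = 0 (operand ≠ 0)
(¬w → y): 0 ≤ 0.2, so result = 1
(¬w ∨ (¬w → y)) = max(0, 1) = 1
¬w: Gödel ¬ of 1 = 0 (operand ≠ 0)
¬w: Gödel ¬ of 1 = 0 (operand ≠ 0)
(¬w ∨ ¬w) = max(0, 0) = 0
(x ∧ (¬w ∨ ¬w)) = min(0.4, 0) = 0
((x ∧ (¬w ∨ ¬w)) → y): 0 ≤ 0.2, so result = 1
(((x ∧ (¬w ∨ ¬w)) → y) ∧ w) = min(1, 1) = 1
((¬w ∨ (¬w → y)) ∧ (((x ∧ (¬w ∨ ¬w)) → y) ∧ w)) = min(1, 1) = 1
¬w: Gödel ¬ of 1 = 0 (operand ≠ 0)
(¬w → x): 0 ≤ 0.4, so result = 1
(y ∧ x) = min(0.2, 0.4) = 0.2
((¬w → x) → (y ∧ x)): 1 > 0.2, so result = 0.2
(((¬w ∨ (¬w → y)) ∧ (((x ∧ (¬w ∨ ¬w)) → y) ∧ w)) → ((¬w → x) → (y ∧ x))): 1 > 0.2, so result = 0.2

0.20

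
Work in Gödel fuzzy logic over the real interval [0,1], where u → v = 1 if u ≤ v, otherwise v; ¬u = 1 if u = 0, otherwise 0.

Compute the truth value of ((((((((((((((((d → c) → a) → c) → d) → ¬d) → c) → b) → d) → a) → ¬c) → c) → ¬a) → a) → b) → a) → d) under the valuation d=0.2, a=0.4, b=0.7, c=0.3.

0.20

(d → c): 0.2 ≤ 0.3, so result = 1
((d → c) → a): 1 > 0.4, so result = 0.4
(((d → c) → a) → c): 0.4 > 0.3, so result = 0.3
((((d → c) → a) → c) → d): 0.3 > 0.2, so result = 0.2
¬d: Gödel ¬ of 0.2 = 0 (operand ≠ 0)
(((((d → c) → a) → c) → d) → ¬d): 0.2 > 0, so result = 0
((((((d → c) → a) → c) → d) → ¬d) → c): 0 ≤ 0.3, so result = 1
(((((((d → c) → a) → c) → d) → ¬d) → c) → b): 1 > 0.7, so result = 0.7
((((((((d → c) → a) → c) → d) → ¬d) → c) → b) → d): 0.7 > 0.2, so result = 0.2
(((((((((d → c) → a) → c) → d) → ¬d) → c) → b) → d) → a): 0.2 ≤ 0.4, so result = 1
¬c: Gödel ¬ of 0.3 = 0 (operand ≠ 0)
((((((((((d → c) → a) → c) → d) → ¬d) → c) → b) → d) → a) → ¬c): 1 > 0, so result = 0
(((((((((((d → c) → a) → c) → d) → ¬d) → c) → b) → d) → a) → ¬c) → c): 0 ≤ 0.3, so result = 1
¬a: Gödel ¬ of 0.4 = 0 (operand ≠ 0)
((((((((((((d → c) → a) → c) → d) → ¬d) → c) → b) → d) → a) → ¬c) → c) → ¬a): 1 > 0, so result = 0
(((((((((((((d → c) → a) → c) → d) → ¬d) → c) → b) → d) → a) → ¬c) → c) → ¬a) → a): 0 ≤ 0.4, so result = 1
((((((((((((((d → c) → a) → c) → d) → ¬d) → c) → b) → d) → a) → ¬c) → c) → ¬a) → a) → b): 1 > 0.7, so result = 0.7
(((((((((((((((d → c) → a) → c) → d) → ¬d) → c) → b) → d) → a) → ¬c) → c) → ¬a) → a) → b) → a): 0.7 > 0.4, so result = 0.4
((((((((((((((((d → c) → a) → c) → d) → ¬d) → c) → b) → d) → a) → ¬c) → c) → ¬a) → a) → b) → a) → d): 0.4 > 0.2, so result = 0.2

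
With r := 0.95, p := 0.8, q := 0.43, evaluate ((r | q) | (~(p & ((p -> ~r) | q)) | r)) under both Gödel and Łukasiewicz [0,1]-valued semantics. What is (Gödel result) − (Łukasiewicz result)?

Gödel evaluation:
  (r | q) = max(0.95, 0.43) = 0.95
  ~r: Gödel ¬ of 0.95 = 0 (operand ≠ 0)
  (p -> ~r): 0.8 > 0, so result = 0
  ((p -> ~r) | q) = max(0, 0.43) = 0.43
  (p & ((p -> ~r) | q)) = min(0.8, 0.43) = 0.43
  ~(p & ((p -> ~r) | q)): Gödel ¬ of 0.43 = 0 (operand ≠ 0)
  (~(p & ((p -> ~r) | q)) | r) = max(0, 0.95) = 0.95
  ((r | q) | (~(p & ((p -> ~r) | q)) | r)) = max(0.95, 0.95) = 0.95
  Gödel value = 0.95
Łukasiewicz evaluation:
  (r | q) = max(0.95, 0.43) = 0.95
  ~r: Łukasiewicz ¬ gives 1 − 0.95 = 0.05
  (p -> ~r): min(1, 1 − 0.8 + 0.05) = 0.25
  ((p -> ~r) | q) = max(0.25, 0.43) = 0.43
  (p & ((p -> ~r) | q)) = min(0.8, 0.43) = 0.43
  ~(p & ((p -> ~r) | q)): Łukasiewicz ¬ gives 1 − 0.43 = 0.57
  (~(p & ((p -> ~r) | q)) | r) = max(0.57, 0.95) = 0.95
  ((r | q) | (~(p & ((p -> ~r) | q)) | r)) = max(0.95, 0.95) = 0.95
  Łukasiewicz value = 0.95
Difference: 0.95 − 0.95 = 0.00

0.00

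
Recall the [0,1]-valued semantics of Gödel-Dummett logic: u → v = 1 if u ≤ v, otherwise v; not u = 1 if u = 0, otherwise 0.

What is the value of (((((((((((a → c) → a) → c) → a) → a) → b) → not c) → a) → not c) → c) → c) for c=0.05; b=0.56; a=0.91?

(a → c): 0.91 > 0.05, so result = 0.05
((a → c) → a): 0.05 ≤ 0.91, so result = 1
(((a → c) → a) → c): 1 > 0.05, so result = 0.05
((((a → c) → a) → c) → a): 0.05 ≤ 0.91, so result = 1
(((((a → c) → a) → c) → a) → a): 1 > 0.91, so result = 0.91
((((((a → c) → a) → c) → a) → a) → b): 0.91 > 0.56, so result = 0.56
not c: Gödel ¬ of 0.05 = 0 (operand ≠ 0)
(((((((a → c) → a) → c) → a) → a) → b) → not c): 0.56 > 0, so result = 0
((((((((a → c) → a) → c) → a) → a) → b) → not c) → a): 0 ≤ 0.91, so result = 1
not c: Gödel ¬ of 0.05 = 0 (operand ≠ 0)
(((((((((a → c) → a) → c) → a) → a) → b) → not c) → a) → not c): 1 > 0, so result = 0
((((((((((a → c) → a) → c) → a) → a) → b) → not c) → a) → not c) → c): 0 ≤ 0.05, so result = 1
(((((((((((a → c) → a) → c) → a) → a) → b) → not c) → a) → not c) → c) → c): 1 > 0.05, so result = 0.05

0.05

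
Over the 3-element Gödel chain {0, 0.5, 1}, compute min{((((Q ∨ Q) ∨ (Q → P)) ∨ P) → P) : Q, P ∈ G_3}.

The minimum is attained at Q = 0, P = 0:
  (Q ∨ Q) = max(0, 0) = 0
  (Q → P): 0 ≤ 0, so result = 1
  ((Q ∨ Q) ∨ (Q → P)) = max(0, 1) = 1
  (((Q ∨ Q) ∨ (Q → P)) ∨ P) = max(1, 0) = 1
  ((((Q ∨ Q) ∨ (Q → P)) ∨ P) → P): 1 > 0, so result = 0
Checking all 9 assignments confirms none give a value below 0.00.

0.00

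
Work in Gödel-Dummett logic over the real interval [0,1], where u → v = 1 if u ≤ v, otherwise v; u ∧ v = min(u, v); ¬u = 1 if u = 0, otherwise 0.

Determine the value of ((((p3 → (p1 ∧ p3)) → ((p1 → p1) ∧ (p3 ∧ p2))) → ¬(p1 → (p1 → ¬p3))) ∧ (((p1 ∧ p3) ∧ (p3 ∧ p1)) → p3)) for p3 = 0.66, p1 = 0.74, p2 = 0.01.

(p1 ∧ p3) = min(0.74, 0.66) = 0.66
(p3 → (p1 ∧ p3)): 0.66 ≤ 0.66, so result = 1
(p1 → p1): 0.74 ≤ 0.74, so result = 1
(p3 ∧ p2) = min(0.66, 0.01) = 0.01
((p1 → p1) ∧ (p3 ∧ p2)) = min(1, 0.01) = 0.01
((p3 → (p1 ∧ p3)) → ((p1 → p1) ∧ (p3 ∧ p2))): 1 > 0.01, so result = 0.01
¬p3: Gödel ¬ of 0.66 = 0 (operand ≠ 0)
(p1 → ¬p3): 0.74 > 0, so result = 0
(p1 → (p1 → ¬p3)): 0.74 > 0, so result = 0
¬(p1 → (p1 → ¬p3)): Gödel ¬ of 0 = 1 (operand is 0)
(((p3 → (p1 ∧ p3)) → ((p1 → p1) ∧ (p3 ∧ p2))) → ¬(p1 → (p1 → ¬p3))): 0.01 ≤ 1, so result = 1
(p1 ∧ p3) = min(0.74, 0.66) = 0.66
(p3 ∧ p1) = min(0.66, 0.74) = 0.66
((p1 ∧ p3) ∧ (p3 ∧ p1)) = min(0.66, 0.66) = 0.66
(((p1 ∧ p3) ∧ (p3 ∧ p1)) → p3): 0.66 ≤ 0.66, so result = 1
((((p3 → (p1 ∧ p3)) → ((p1 → p1) ∧ (p3 ∧ p2))) → ¬(p1 → (p1 → ¬p3))) ∧ (((p1 ∧ p3) ∧ (p3 ∧ p1)) → p3)) = min(1, 1) = 1

1.00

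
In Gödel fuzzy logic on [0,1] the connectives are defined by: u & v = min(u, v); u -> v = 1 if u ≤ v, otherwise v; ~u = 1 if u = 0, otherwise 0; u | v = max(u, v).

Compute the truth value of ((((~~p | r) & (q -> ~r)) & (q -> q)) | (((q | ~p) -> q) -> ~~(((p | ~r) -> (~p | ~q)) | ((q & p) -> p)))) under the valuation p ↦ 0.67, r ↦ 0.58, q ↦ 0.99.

~p: Gödel ¬ of 0.67 = 0 (operand ≠ 0)
~~p: Gödel ¬ of 0 = 1 (operand is 0)
(~~p | r) = max(1, 0.58) = 1
~r: Gödel ¬ of 0.58 = 0 (operand ≠ 0)
(q -> ~r): 0.99 > 0, so result = 0
((~~p | r) & (q -> ~r)) = min(1, 0) = 0
(q -> q): 0.99 ≤ 0.99, so result = 1
(((~~p | r) & (q -> ~r)) & (q -> q)) = min(0, 1) = 0
~p: Gödel ¬ of 0.67 = 0 (operand ≠ 0)
(q | ~p) = max(0.99, 0) = 0.99
((q | ~p) -> q): 0.99 ≤ 0.99, so result = 1
~r: Gödel ¬ of 0.58 = 0 (operand ≠ 0)
(p | ~r) = max(0.67, 0) = 0.67
~p: Gödel ¬ of 0.67 = 0 (operand ≠ 0)
~q: Gödel ¬ of 0.99 = 0 (operand ≠ 0)
(~p | ~q) = max(0, 0) = 0
((p | ~r) -> (~p | ~q)): 0.67 > 0, so result = 0
(q & p) = min(0.99, 0.67) = 0.67
((q & p) -> p): 0.67 ≤ 0.67, so result = 1
(((p | ~r) -> (~p | ~q)) | ((q & p) -> p)) = max(0, 1) = 1
~(((p | ~r) -> (~p | ~q)) | ((q & p) -> p)): Gödel ¬ of 1 = 0 (operand ≠ 0)
~~(((p | ~r) -> (~p | ~q)) | ((q & p) -> p)): Gödel ¬ of 0 = 1 (operand is 0)
(((q | ~p) -> q) -> ~~(((p | ~r) -> (~p | ~q)) | ((q & p) -> p))): 1 ≤ 1, so result = 1
((((~~p | r) & (q -> ~r)) & (q -> q)) | (((q | ~p) -> q) -> ~~(((p | ~r) -> (~p | ~q)) | ((q & p) -> p)))) = max(0, 1) = 1

1.00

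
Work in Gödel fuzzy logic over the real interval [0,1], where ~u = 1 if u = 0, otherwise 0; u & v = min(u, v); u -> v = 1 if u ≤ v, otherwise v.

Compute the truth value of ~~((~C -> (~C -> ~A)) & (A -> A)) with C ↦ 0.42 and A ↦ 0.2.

1.00

~C: Gödel ¬ of 0.42 = 0 (operand ≠ 0)
~C: Gödel ¬ of 0.42 = 0 (operand ≠ 0)
~A: Gödel ¬ of 0.2 = 0 (operand ≠ 0)
(~C -> ~A): 0 ≤ 0, so result = 1
(~C -> (~C -> ~A)): 0 ≤ 1, so result = 1
(A -> A): 0.2 ≤ 0.2, so result = 1
((~C -> (~C -> ~A)) & (A -> A)) = min(1, 1) = 1
~((~C -> (~C -> ~A)) & (A -> A)): Gödel ¬ of 1 = 0 (operand ≠ 0)
~~((~C -> (~C -> ~A)) & (A -> A)): Gödel ¬ of 0 = 1 (operand is 0)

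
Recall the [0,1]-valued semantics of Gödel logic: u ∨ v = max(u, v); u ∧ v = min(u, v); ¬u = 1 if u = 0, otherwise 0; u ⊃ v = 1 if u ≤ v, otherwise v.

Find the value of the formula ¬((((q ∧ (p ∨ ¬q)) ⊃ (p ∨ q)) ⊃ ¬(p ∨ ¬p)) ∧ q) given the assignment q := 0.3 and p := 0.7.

1.00

¬q: Gödel ¬ of 0.3 = 0 (operand ≠ 0)
(p ∨ ¬q) = max(0.7, 0) = 0.7
(q ∧ (p ∨ ¬q)) = min(0.3, 0.7) = 0.3
(p ∨ q) = max(0.7, 0.3) = 0.7
((q ∧ (p ∨ ¬q)) ⊃ (p ∨ q)): 0.3 ≤ 0.7, so result = 1
¬p: Gödel ¬ of 0.7 = 0 (operand ≠ 0)
(p ∨ ¬p) = max(0.7, 0) = 0.7
¬(p ∨ ¬p): Gödel ¬ of 0.7 = 0 (operand ≠ 0)
(((q ∧ (p ∨ ¬q)) ⊃ (p ∨ q)) ⊃ ¬(p ∨ ¬p)): 1 > 0, so result = 0
((((q ∧ (p ∨ ¬q)) ⊃ (p ∨ q)) ⊃ ¬(p ∨ ¬p)) ∧ q) = min(0, 0.3) = 0
¬((((q ∧ (p ∨ ¬q)) ⊃ (p ∨ q)) ⊃ ¬(p ∨ ¬p)) ∧ q): Gödel ¬ of 0 = 1 (operand is 0)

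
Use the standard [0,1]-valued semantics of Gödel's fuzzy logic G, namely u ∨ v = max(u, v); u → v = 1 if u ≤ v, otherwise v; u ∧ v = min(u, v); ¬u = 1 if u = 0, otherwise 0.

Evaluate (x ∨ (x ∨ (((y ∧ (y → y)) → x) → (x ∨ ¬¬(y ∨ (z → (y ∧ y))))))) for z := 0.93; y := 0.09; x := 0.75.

1.00

(y → y): 0.09 ≤ 0.09, so result = 1
(y ∧ (y → y)) = min(0.09, 1) = 0.09
((y ∧ (y → y)) → x): 0.09 ≤ 0.75, so result = 1
(y ∧ y) = min(0.09, 0.09) = 0.09
(z → (y ∧ y)): 0.93 > 0.09, so result = 0.09
(y ∨ (z → (y ∧ y))) = max(0.09, 0.09) = 0.09
¬(y ∨ (z → (y ∧ y))): Gödel ¬ of 0.09 = 0 (operand ≠ 0)
¬¬(y ∨ (z → (y ∧ y))): Gödel ¬ of 0 = 1 (operand is 0)
(x ∨ ¬¬(y ∨ (z → (y ∧ y)))) = max(0.75, 1) = 1
(((y ∧ (y → y)) → x) → (x ∨ ¬¬(y ∨ (z → (y ∧ y))))): 1 ≤ 1, so result = 1
(x ∨ (((y ∧ (y → y)) → x) → (x ∨ ¬¬(y ∨ (z → (y ∧ y)))))) = max(0.75, 1) = 1
(x ∨ (x ∨ (((y ∧ (y → y)) → x) → (x ∨ ¬¬(y ∨ (z → (y ∧ y))))))) = max(0.75, 1) = 1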